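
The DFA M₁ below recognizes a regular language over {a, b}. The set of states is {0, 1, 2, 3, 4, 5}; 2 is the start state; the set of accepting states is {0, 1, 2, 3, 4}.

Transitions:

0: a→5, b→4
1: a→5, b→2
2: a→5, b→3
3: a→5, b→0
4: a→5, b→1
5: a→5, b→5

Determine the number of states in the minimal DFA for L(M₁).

2

Every state is reachable, so we keep all 6.
Start with accepting vs non-accepting: {0,1,2,3,4} | {5}.
Stable partition: {0,1,2,3,4} | {5} — 2 equivalence classes.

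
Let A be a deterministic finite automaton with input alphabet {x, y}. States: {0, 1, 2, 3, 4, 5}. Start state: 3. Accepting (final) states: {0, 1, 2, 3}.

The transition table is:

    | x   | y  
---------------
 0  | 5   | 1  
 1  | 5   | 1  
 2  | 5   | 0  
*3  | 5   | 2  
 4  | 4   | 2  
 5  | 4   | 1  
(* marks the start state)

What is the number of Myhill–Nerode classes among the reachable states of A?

Every state is reachable, so we keep all 6.
Initial partition by acceptance: {0,1,2,3} | {4,5}.
Stable partition: {0,1,2,3} | {4,5} — 2 equivalence classes.

2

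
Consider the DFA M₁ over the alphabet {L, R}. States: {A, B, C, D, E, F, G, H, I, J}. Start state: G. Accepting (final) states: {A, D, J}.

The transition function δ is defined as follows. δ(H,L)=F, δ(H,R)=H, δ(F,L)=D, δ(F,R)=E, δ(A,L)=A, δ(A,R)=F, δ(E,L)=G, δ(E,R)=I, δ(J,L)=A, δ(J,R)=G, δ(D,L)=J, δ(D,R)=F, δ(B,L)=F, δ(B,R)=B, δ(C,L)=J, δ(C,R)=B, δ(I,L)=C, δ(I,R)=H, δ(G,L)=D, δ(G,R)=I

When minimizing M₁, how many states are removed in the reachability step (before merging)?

A breadth-first search from the start state visits every state.

0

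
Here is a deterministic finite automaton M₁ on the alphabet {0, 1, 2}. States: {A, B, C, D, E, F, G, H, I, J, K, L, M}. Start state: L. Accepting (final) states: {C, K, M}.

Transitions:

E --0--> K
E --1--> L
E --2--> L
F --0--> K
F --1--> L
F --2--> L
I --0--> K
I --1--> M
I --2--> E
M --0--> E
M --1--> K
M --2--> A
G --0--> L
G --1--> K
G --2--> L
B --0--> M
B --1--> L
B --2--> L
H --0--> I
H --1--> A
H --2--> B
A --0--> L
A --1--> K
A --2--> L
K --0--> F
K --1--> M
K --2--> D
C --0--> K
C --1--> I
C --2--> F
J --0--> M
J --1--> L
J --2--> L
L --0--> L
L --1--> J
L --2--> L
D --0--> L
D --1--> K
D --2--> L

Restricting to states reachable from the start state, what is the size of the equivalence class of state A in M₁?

2

States {B,C,G,H,I} cannot be reached from the start state, so discard them.
P0 = {K,M} | {A,D,E,F,J,L}.
Refine {A,D,E,F,J,L} on symbol 0: members go to different blocks, giving {A,D,L} and {E,F,J}.
Split {A,D,L} by δ(·,1) → {A,D} and {L}.
No further refinement is possible. Final partition (4 blocks): {K,M} | {A,D} | {E,F,J} | {L}.
The equivalence class containing A is {A,D}, of size 2.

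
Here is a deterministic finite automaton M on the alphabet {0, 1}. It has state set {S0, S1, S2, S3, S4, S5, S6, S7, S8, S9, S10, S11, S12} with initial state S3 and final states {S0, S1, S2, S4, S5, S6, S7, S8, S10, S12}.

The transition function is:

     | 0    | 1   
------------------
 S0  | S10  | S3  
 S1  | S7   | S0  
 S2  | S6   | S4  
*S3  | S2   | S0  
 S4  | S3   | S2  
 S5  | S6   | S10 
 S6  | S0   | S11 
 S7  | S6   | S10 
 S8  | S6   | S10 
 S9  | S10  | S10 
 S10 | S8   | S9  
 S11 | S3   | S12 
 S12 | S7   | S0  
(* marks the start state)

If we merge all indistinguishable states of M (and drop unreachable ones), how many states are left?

First remove the unreachable states {S1,S5}; 11 states remain.
P0 = {S0,S2,S4,S6,S7,S8,S10,S12} | {S3,S9,S11}.
Refine {S0,S2,S4,S6,S7,S8,S10,S12} on symbol 0: members go to different blocks, giving {S0,S2,S6,S7,S8,S10,S12} and {S4}.
On input 1, block {S0,S2,S6,S7,S8,S10,S12} splits into {S0,S6,S10} and {S7,S8,S12} and {S2}.
Refine {S0,S6,S10} on symbol 0: members go to different blocks, giving {S0,S6} and {S10}.
Split {S0,S6} by δ(·,0) → {S0} and {S6}.
On input 0, block {S3,S9,S11} splits into {S3} and {S9} and {S11}.
Split {S7,S8,S12} by δ(·,0) → {S7,S8} and {S12}.
The partition is now stable with 10 blocks: {S0} | {S3} | {S4} | {S7,S8} | {S2} | {S10} | {S6} | {S9} | {S11} | {S12}.

10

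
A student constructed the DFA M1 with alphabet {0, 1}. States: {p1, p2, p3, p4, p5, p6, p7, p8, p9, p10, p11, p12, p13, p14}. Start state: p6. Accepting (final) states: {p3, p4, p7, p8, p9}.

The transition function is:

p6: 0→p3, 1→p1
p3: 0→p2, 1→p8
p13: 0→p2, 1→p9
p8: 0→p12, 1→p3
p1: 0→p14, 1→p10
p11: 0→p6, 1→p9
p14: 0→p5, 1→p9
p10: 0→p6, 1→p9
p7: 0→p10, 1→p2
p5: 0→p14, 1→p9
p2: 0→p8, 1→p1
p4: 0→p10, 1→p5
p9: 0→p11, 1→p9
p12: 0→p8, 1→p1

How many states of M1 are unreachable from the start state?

BFS from p6 reaches {p1, p2, p3, p5, p6, p8, p9, p10, p11, p12, p14}; the 3 state(s) p4, p7, p13 are never visited.

3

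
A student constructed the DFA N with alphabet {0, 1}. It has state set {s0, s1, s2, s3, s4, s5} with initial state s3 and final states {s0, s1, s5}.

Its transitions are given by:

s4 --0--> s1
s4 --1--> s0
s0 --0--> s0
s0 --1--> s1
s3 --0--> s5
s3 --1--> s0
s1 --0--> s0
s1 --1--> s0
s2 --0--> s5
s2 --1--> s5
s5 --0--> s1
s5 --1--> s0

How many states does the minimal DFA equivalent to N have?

Reachable states from the start: {s0,s1,s3,s5}. Unreachable: {s2,s4} — drop them.
Start with accepting vs non-accepting: {s0,s1,s5} | {s3}.
No further refinement is possible. Final partition (2 blocks): {s0,s1,s5} | {s3}.

2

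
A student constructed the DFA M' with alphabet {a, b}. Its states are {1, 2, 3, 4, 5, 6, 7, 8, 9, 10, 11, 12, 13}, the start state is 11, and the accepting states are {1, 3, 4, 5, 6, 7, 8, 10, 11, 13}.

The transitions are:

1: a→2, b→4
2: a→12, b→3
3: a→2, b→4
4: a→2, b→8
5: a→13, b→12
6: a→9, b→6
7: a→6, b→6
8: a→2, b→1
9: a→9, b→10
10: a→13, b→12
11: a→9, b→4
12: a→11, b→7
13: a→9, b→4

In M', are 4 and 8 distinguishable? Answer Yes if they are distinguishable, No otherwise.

States {5} cannot be reached from the start state, so discard them.
Initial partition by acceptance: {1,3,4,6,7,8,10,11,13} | {2,9,12}.
Refine {1,3,4,6,7,8,10,11,13} on symbol a: members go to different blocks, giving {1,3,4,6,8,11,13} and {7,10}.
Refine {2,9,12} on symbol a: members go to different blocks, giving {2,9} and {12}.
Refine {2,9} on symbol a: members go to different blocks, giving {2} and {9}.
Refine {1,3,4,6,8,11,13} on symbol a: members go to different blocks, giving {1,3,4,8} and {6,11,13}.
Refine {7,10} on symbol b: members go to different blocks, giving {7} and {10}.
On input b, block {6,11,13} splits into {11,13} and {6}.
Stable partition: {1,3,4,8} | {2} | {7} | {12} | {9} | {11,13} | {10} | {6} — 8 equivalence classes.
4 and 8 lie in the same block of the stable partition, so they are equivalent — no string distinguishes them.

No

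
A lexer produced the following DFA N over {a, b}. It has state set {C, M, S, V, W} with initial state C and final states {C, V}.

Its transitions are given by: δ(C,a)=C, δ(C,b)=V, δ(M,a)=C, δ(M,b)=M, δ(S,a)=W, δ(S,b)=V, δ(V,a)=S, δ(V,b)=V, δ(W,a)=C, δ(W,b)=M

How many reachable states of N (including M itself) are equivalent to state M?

2

P0 = {C,V} | {M,S,W}.
Split {C,V} by δ(·,a) → {C} and {V}.
Refine {M,S,W} on symbol a: members go to different blocks, giving {M,W} and {S}.
No further refinement is possible. Final partition (4 blocks): {C} | {M,W} | {V} | {S}.
State M belongs to the block {M,W}, which has 2 states.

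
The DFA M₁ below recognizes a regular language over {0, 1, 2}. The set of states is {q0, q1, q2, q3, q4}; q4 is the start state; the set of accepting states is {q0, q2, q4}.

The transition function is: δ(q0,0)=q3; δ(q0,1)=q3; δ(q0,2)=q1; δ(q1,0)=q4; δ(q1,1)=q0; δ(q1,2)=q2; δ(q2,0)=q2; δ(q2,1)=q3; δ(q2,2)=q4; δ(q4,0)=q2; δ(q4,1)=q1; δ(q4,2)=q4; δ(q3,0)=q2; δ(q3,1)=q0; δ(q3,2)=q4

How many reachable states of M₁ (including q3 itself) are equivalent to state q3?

2

All states are reachable from the start state.
Start with accepting vs non-accepting: {q0,q2,q4} | {q1,q3}.
On input 0, block {q0,q2,q4} splits into {q2,q4} and {q0}.
No further refinement is possible. Final partition (3 blocks): {q2,q4} | {q1,q3} | {q0}.
The equivalence class containing q3 is {q1,q3}, of size 2.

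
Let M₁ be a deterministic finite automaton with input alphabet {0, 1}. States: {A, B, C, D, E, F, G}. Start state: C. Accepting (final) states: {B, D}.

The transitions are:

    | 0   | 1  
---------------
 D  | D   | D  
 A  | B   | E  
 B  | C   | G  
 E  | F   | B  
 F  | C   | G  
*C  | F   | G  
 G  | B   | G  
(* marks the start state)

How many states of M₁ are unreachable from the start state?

BFS from C reaches {B, C, F, G}; the 3 state(s) A, D, E are never visited.

3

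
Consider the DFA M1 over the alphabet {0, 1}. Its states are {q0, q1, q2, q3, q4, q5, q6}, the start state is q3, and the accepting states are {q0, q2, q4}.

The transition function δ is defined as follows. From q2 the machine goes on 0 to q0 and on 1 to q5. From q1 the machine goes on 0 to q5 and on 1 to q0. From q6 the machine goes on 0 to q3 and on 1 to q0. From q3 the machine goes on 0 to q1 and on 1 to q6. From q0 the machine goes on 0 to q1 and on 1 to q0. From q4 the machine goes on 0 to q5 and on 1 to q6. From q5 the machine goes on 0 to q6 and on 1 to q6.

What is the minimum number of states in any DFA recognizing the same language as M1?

Reachable states from the start: {q0,q1,q3,q5,q6}. Unreachable: {q2,q4} — drop them.
Initial partition by acceptance: {q0} | {q1,q3,q5,q6}.
On input 1, block {q1,q3,q5,q6} splits into {q1,q6} and {q3,q5}.
Stable partition: {q0} | {q1,q6} | {q3,q5} — 3 equivalence classes.

3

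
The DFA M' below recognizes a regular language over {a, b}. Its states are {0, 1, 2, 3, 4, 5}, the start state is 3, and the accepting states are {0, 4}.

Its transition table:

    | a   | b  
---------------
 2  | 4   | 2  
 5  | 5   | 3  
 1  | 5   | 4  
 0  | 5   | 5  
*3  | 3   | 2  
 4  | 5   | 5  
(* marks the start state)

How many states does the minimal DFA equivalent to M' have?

Reachable states from the start: {2,3,4,5}. Unreachable: {0,1} — drop them.
Initial partition by acceptance: {4} | {2,3,5}.
Split {2,3,5} by δ(·,a) → {3,5} and {2}.
On input b, block {3,5} splits into {3} and {5}.
The partition is now stable with 4 blocks: {4} | {3} | {2} | {5}.

4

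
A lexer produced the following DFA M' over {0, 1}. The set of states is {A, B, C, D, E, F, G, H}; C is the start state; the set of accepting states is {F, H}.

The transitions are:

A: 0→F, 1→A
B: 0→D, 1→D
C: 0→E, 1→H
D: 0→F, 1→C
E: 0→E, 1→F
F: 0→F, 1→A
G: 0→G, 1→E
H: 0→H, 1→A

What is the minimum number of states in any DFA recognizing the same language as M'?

3

Reachable states from the start: {A,C,E,F,H}. Unreachable: {B,D,G} — drop them.
P0 = {F,H} | {A,C,E}.
On input 0, block {A,C,E} splits into {C,E} and {A}.
Stable partition: {F,H} | {C,E} | {A} — 3 equivalence classes.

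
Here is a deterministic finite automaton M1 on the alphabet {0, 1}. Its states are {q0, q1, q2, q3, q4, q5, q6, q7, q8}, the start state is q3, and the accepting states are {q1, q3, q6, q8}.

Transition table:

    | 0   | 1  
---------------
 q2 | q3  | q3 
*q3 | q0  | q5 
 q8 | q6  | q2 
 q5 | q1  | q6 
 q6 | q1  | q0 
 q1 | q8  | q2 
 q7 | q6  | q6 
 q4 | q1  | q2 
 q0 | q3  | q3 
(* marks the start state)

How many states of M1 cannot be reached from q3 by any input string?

2

No path from q3 leads to q4, q7; the other 7 states are all reachable.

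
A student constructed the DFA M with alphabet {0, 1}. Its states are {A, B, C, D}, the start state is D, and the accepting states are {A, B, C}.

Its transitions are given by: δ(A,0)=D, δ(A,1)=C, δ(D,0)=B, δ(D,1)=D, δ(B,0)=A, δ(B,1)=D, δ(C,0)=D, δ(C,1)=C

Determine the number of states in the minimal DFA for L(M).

Every state is reachable, so we keep all 4.
P0 = {A,B,C} | {D}.
Split {A,B,C} by δ(·,0) → {A,C} and {B}.
No further refinement is possible. Final partition (3 blocks): {A,C} | {D} | {B}.

3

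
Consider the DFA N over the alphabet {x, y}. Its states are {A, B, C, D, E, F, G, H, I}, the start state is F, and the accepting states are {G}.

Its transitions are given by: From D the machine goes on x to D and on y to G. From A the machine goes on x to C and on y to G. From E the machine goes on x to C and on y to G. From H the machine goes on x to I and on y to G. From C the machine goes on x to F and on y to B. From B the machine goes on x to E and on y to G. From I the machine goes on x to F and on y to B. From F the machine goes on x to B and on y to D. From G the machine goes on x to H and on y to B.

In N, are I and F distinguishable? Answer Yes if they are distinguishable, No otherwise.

States {A} cannot be reached from the start state, so discard them.
P0 = {G} | {B,C,D,E,F,H,I}.
Split {B,C,D,E,F,H,I} by δ(·,y) → {B,D,E,H} and {C,F,I}.
Split {B,D,E,H} by δ(·,x) → {B,D} and {E,H}.
Refine {B,D} on symbol x: members go to different blocks, giving {B} and {D}.
On input x, block {C,F,I} splits into {C,I} and {F}.
Stable partition: {G} | {B} | {C,I} | {E,H} | {D} | {F} — 6 equivalence classes.
I and F end up in different blocks, so they are distinguishable. For instance, the string 'xy' is accepted from only F.

Yes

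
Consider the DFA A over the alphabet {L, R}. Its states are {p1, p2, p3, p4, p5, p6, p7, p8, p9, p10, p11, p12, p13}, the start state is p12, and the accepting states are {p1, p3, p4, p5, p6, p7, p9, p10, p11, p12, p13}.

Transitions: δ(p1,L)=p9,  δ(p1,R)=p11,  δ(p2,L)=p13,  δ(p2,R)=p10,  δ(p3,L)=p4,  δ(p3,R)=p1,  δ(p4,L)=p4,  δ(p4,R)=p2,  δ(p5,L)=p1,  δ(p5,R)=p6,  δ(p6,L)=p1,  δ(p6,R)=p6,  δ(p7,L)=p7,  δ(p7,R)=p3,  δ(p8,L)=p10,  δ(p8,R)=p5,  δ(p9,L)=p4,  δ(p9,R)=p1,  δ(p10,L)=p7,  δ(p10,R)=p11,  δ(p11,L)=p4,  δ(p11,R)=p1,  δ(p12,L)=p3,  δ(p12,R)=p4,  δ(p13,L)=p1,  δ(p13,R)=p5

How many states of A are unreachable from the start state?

No path from p12 leads to p8; the other 12 states are all reachable.

1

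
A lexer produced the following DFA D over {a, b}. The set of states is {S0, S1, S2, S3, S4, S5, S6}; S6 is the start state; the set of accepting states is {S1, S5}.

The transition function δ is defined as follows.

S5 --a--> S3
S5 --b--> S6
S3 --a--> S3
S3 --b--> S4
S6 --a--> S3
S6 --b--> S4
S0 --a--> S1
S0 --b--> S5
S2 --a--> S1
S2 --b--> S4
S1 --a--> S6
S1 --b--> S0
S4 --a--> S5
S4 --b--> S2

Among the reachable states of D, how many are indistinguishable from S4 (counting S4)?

Initial partition by acceptance: {S1,S5} | {S0,S2,S3,S4,S6}.
On input a, block {S0,S2,S3,S4,S6} splits into {S0,S2,S4} and {S3,S6}.
On input b, block {S1,S5} splits into {S1} and {S5}.
On input a, block {S0,S2,S4} splits into {S0,S2} and {S4}.
Refine {S0,S2} on symbol b: members go to different blocks, giving {S0} and {S2}.
Stable partition: {S1} | {S0} | {S3,S6} | {S5} | {S4} | {S2} — 6 equivalence classes.
The equivalence class containing S4 is {S4}, of size 1.

1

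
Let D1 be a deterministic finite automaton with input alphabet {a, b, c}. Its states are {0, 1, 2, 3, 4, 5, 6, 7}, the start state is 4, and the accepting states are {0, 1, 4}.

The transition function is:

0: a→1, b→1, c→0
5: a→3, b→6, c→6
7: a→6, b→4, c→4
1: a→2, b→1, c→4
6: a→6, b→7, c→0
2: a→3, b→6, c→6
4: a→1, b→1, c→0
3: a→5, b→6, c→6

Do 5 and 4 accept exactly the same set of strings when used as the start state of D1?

All states are reachable from the start state.
Initial partition by acceptance: {0,1,4} | {2,3,5,6,7}.
On input a, block {0,1,4} splits into {0,4} and {1}.
Refine {2,3,5,6,7} on symbol b: members go to different blocks, giving {2,3,5,6} and {7}.
Refine {2,3,5,6} on symbol b: members go to different blocks, giving {2,3,5} and {6}.
No further refinement is possible. Final partition (5 blocks): {0,4} | {2,3,5} | {1} | {7} | {6}.
5 and 4 end up in different blocks, so they are distinguishable. For instance, the string 'ε' is accepted from only 4.

No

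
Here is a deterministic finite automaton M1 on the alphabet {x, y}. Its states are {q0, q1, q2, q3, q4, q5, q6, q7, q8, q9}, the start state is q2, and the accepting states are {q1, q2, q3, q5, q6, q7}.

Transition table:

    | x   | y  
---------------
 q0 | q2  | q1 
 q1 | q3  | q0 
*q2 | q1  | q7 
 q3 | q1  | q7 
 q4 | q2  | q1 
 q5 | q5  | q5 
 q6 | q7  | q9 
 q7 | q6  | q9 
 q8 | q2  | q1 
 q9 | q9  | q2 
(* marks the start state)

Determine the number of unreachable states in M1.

3

No path from q2 leads to q4, q5, q8; the other 7 states are all reachable.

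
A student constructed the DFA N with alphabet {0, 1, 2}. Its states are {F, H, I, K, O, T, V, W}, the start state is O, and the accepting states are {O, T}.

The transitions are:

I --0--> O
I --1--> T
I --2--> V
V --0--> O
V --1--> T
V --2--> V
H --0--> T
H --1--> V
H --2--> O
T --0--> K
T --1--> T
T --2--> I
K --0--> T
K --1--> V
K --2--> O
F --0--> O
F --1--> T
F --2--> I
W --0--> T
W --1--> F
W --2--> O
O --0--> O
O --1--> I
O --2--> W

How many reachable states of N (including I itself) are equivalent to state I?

States {H} cannot be reached from the start state, so discard them.
Initial partition by acceptance: {O,T} | {F,I,K,V,W}.
On input 0, block {O,T} splits into {T} and {O}.
Refine {F,I,K,V,W} on symbol 0: members go to different blocks, giving {F,I,V} and {K,W}.
Stable partition: {T} | {F,I,V} | {O} | {K,W} — 4 equivalence classes.
State I belongs to the block {F,I,V}, which has 3 states.

3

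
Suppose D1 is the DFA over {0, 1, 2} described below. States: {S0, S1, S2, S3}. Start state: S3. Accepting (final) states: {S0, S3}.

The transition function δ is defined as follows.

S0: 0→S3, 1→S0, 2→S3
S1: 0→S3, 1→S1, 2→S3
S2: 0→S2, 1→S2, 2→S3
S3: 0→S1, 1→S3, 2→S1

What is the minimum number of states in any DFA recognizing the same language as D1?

States {S0,S2} cannot be reached from the start state, so discard them.
Initial partition by acceptance: {S3} | {S1}.
No further refinement is possible. Final partition (2 blocks): {S3} | {S1}.

2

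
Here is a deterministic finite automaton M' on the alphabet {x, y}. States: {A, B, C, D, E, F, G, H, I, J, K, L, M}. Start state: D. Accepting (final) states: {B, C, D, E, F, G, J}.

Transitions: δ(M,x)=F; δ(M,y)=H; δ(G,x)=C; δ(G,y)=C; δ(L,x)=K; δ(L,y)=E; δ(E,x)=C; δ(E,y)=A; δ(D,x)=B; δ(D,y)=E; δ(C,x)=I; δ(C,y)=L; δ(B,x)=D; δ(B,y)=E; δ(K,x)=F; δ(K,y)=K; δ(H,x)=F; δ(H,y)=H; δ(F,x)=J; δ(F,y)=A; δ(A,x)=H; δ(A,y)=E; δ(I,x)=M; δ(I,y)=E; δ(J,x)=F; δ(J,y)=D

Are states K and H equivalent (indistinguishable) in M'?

Yes

Reachable states from the start: {A,B,C,D,E,F,H,I,J,K,L,M}. Unreachable: {G} — drop them.
P0 = {B,C,D,E,F,J} | {A,H,I,K,L,M}.
On input x, block {B,C,D,E,F,J} splits into {B,D,E,F,J} and {C}.
Refine {B,D,E,F,J} on symbol x: members go to different blocks, giving {B,D,F,J} and {E}.
Refine {B,D,F,J} on symbol y: members go to different blocks, giving {B,D} and {F} and {J}.
Split {A,H,I,K,L,M} by δ(·,x) → {A,I,L} and {H,K,M}.
No further refinement is possible. Final partition (7 blocks): {B,D} | {A,I,L} | {C} | {E} | {F} | {J} | {H,K,M}.
K and H lie in the same block of the stable partition, so they are equivalent — no string distinguishes them.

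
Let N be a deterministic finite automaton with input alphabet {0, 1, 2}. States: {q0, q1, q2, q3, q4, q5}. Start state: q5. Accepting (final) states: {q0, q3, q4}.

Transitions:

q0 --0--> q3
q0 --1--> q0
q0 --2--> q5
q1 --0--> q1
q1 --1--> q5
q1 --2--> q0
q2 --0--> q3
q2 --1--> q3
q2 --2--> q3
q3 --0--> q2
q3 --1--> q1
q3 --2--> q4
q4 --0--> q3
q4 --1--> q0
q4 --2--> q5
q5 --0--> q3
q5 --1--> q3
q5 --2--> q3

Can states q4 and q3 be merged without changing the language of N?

Start with accepting vs non-accepting: {q0,q3,q4} | {q1,q2,q5}.
On input 0, block {q0,q3,q4} splits into {q0,q4} and {q3}.
Refine {q1,q2,q5} on symbol 0: members go to different blocks, giving {q2,q5} and {q1}.
No further refinement is possible. Final partition (4 blocks): {q0,q4} | {q2,q5} | {q3} | {q1}.
q4 and q3 end up in different blocks, so they are distinguishable. For instance, the string '0' is accepted from only q4.

No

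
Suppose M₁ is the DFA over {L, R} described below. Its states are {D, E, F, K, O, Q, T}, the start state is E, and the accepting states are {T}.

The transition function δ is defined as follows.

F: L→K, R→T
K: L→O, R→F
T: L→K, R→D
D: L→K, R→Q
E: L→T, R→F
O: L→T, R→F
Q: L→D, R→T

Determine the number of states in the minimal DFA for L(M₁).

Every state is reachable, so we keep all 7.
Initial partition by acceptance: {T} | {D,E,F,K,O,Q}.
Refine {D,E,F,K,O,Q} on symbol L: members go to different blocks, giving {D,F,K,Q} and {E,O}.
Split {D,F,K,Q} by δ(·,L) → {D,F,Q} and {K}.
Refine {D,F,Q} on symbol L: members go to different blocks, giving {D,F} and {Q}.
On input R, block {D,F} splits into {F} and {D}.
Stable partition: {T} | {F} | {E,O} | {K} | {Q} | {D} — 6 equivalence classes.

6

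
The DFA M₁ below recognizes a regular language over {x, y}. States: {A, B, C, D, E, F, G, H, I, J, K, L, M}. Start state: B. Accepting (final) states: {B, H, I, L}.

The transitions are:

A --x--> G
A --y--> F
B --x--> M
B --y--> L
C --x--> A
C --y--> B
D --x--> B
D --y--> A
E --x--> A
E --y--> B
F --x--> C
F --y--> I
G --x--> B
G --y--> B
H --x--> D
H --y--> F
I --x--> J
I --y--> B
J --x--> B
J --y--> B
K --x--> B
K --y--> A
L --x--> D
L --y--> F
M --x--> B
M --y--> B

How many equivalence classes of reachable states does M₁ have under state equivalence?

States {E,H,K} cannot be reached from the start state, so discard them.
Initial partition by acceptance: {B,I,L} | {A,C,D,F,G,J,M}.
On input y, block {B,I,L} splits into {B,I} and {L}.
On input y, block {B,I} splits into {B} and {I}.
Split {A,C,D,F,G,J,M} by δ(·,x) → {D,G,J,M} and {A,C,F}.
Refine {D,G,J,M} on symbol y: members go to different blocks, giving {G,J,M} and {D}.
On input x, block {A,C,F} splits into {C,F} and {A}.
On input x, block {C,F} splits into {C} and {F}.
The partition is now stable with 8 blocks: {B} | {G,J,M} | {L} | {I} | {C} | {D} | {A} | {F}.

8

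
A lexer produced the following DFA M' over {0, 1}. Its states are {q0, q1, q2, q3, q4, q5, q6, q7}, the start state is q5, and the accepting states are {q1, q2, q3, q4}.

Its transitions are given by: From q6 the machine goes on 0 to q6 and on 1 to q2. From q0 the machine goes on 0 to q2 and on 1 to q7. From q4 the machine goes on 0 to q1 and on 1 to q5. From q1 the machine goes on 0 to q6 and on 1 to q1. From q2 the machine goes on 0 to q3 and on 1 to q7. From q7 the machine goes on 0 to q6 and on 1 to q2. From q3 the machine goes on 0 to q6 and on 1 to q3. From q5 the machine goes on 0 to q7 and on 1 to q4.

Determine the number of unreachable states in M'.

BFS from q5 reaches {q1, q2, q3, q4, q5, q6, q7}; the 1 state(s) q0 are never visited.

1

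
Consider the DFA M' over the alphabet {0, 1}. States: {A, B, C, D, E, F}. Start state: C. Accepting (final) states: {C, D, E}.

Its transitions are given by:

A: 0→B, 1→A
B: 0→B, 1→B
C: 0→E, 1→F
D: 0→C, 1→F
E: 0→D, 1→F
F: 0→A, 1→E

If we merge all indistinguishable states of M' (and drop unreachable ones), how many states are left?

3

Initial partition by acceptance: {C,D,E} | {A,B,F}.
On input 1, block {A,B,F} splits into {A,B} and {F}.
The partition is now stable with 3 blocks: {C,D,E} | {A,B} | {F}.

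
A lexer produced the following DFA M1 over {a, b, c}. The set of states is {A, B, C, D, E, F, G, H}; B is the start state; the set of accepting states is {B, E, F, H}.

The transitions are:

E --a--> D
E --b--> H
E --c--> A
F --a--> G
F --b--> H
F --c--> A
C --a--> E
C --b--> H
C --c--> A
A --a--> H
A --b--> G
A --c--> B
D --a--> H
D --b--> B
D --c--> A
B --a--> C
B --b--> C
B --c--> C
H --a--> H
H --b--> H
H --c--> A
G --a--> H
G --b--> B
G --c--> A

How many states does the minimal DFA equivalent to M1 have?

States {F} cannot be reached from the start state, so discard them.
P0 = {B,E,H} | {A,C,D,G}.
Split {B,E,H} by δ(·,a) → {B,E} and {H}.
Split {B,E} by δ(·,b) → {B} and {E}.
Refine {A,C,D,G} on symbol a: members go to different blocks, giving {A,D,G} and {C}.
On input b, block {A,D,G} splits into {D,G} and {A}.
No further refinement is possible. Final partition (6 blocks): {B} | {D,G} | {H} | {E} | {C} | {A}.

6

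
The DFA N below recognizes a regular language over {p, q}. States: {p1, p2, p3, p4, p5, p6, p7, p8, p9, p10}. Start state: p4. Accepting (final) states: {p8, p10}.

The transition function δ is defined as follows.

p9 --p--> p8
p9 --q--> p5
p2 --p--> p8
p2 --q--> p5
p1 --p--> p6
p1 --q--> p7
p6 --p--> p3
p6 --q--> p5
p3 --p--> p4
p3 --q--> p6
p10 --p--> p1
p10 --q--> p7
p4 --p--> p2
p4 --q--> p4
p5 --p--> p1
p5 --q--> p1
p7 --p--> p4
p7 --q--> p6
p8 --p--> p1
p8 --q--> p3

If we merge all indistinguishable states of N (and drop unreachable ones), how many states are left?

7

Reachable states from the start: {p1,p2,p3,p4,p5,p6,p7,p8}. Unreachable: {p9,p10} — drop them.
P0 = {p8} | {p1,p2,p3,p4,p5,p6,p7}.
Refine {p1,p2,p3,p4,p5,p6,p7} on symbol p: members go to different blocks, giving {p1,p3,p4,p5,p6,p7} and {p2}.
Split {p1,p3,p4,p5,p6,p7} by δ(·,p) → {p1,p3,p5,p6,p7} and {p4}.
Split {p1,p3,p5,p6,p7} by δ(·,p) → {p1,p5,p6} and {p3,p7}.
On input p, block {p1,p5,p6} splits into {p1,p5} and {p6}.
Refine {p1,p5} on symbol p: members go to different blocks, giving {p1} and {p5}.
Stable partition: {p8} | {p1} | {p2} | {p4} | {p3,p7} | {p6} | {p5} — 7 equivalence classes.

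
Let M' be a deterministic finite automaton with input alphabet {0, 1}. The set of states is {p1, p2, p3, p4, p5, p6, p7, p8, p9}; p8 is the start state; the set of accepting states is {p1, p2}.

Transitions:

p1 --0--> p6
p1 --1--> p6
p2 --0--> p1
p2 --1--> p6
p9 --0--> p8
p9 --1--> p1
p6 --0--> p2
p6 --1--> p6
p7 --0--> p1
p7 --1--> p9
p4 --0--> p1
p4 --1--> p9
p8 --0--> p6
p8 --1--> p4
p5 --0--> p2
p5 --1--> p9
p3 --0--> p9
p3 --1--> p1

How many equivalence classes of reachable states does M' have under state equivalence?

First remove the unreachable states {p3,p5,p7}; 6 states remain.
Initial partition by acceptance: {p1,p2} | {p4,p6,p8,p9}.
Split {p1,p2} by δ(·,0) → {p1} and {p2}.
Split {p4,p6,p8,p9} by δ(·,0) → {p8,p9} and {p4} and {p6}.
On input 0, block {p8,p9} splits into {p8} and {p9}.
The partition is now stable with 6 blocks: {p1} | {p8} | {p2} | {p4} | {p6} | {p9}.

6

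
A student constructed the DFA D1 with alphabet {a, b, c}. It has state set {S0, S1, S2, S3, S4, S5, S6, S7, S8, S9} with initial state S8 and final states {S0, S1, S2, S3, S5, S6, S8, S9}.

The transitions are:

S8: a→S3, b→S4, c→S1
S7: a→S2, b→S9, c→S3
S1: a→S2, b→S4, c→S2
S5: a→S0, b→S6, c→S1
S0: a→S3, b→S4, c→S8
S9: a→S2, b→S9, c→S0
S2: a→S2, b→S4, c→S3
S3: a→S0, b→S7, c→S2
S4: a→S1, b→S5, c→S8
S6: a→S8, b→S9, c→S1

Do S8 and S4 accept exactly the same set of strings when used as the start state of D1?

No

Every state is reachable, so we keep all 10.
P0 = {S0,S1,S2,S3,S5,S6,S8,S9} | {S4,S7}.
Split {S0,S1,S2,S3,S5,S6,S8,S9} by δ(·,b) → {S0,S1,S2,S3,S8} and {S5,S6,S9}.
No further refinement is possible. Final partition (3 blocks): {S0,S1,S2,S3,S8} | {S4,S7} | {S5,S6,S9}.
S8 and S4 end up in different blocks, so they are distinguishable. For instance, the string 'ε' is accepted from only S8.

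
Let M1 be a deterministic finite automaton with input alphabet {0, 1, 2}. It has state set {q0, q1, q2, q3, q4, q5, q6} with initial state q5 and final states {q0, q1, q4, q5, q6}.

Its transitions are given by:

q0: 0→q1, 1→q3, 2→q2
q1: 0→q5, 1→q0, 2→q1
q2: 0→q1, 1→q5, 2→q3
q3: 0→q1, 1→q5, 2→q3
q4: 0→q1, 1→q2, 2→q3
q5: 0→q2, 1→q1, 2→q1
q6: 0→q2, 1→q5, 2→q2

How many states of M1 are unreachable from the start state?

BFS from q5 reaches {q0, q1, q2, q3, q5}; the 2 state(s) q4, q6 are never visited.

2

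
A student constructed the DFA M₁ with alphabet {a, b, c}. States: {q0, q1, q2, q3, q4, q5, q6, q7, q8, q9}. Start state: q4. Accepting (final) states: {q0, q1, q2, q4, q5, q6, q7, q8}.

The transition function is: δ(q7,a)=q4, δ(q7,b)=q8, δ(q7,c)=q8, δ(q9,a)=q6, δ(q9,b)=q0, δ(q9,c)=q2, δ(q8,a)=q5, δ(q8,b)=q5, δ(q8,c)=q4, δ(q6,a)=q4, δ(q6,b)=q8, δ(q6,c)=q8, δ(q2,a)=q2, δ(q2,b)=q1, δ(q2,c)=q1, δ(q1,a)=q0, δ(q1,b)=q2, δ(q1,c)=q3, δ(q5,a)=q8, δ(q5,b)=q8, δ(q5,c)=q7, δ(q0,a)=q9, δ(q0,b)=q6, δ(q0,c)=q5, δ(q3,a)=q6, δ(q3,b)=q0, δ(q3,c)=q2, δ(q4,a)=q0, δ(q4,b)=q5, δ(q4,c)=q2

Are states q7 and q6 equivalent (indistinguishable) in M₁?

Yes

Every state is reachable, so we keep all 10.
Start with accepting vs non-accepting: {q0,q1,q2,q4,q5,q6,q7,q8} | {q3,q9}.
On input a, block {q0,q1,q2,q4,q5,q6,q7,q8} splits into {q1,q2,q4,q5,q6,q7,q8} and {q0}.
Refine {q1,q2,q4,q5,q6,q7,q8} on symbol a: members go to different blocks, giving {q2,q5,q6,q7,q8} and {q1,q4}.
Split {q2,q5,q6,q7,q8} by δ(·,a) → {q2,q5,q8} and {q6,q7}.
Refine {q2,q5,q8} on symbol b: members go to different blocks, giving {q5,q8} and {q2}.
Refine {q5,q8} on symbol c: members go to different blocks, giving {q5} and {q8}.
On input b, block {q1,q4} splits into {q1} and {q4}.
Stable partition: {q5} | {q3,q9} | {q0} | {q1} | {q6,q7} | {q2} | {q8} | {q4} — 8 equivalence classes.
q7 and q6 lie in the same block of the stable partition, so they are equivalent — no string distinguishes them.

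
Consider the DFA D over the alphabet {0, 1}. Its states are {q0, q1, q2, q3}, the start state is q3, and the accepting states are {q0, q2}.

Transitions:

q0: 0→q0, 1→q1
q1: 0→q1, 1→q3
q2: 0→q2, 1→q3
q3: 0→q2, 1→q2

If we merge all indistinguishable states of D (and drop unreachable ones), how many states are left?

Reachable states from the start: {q2,q3}. Unreachable: {q0,q1} — drop them.
Initial partition by acceptance: {q2} | {q3}.
The partition is now stable with 2 blocks: {q2} | {q3}.

2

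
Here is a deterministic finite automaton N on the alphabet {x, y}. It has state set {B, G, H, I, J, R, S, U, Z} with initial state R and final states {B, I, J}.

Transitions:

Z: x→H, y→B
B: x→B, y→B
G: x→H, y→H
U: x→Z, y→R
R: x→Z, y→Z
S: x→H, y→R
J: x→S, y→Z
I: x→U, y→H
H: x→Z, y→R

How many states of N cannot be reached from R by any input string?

No path from R leads to G, I, J, S, U; the other 4 states are all reachable.

5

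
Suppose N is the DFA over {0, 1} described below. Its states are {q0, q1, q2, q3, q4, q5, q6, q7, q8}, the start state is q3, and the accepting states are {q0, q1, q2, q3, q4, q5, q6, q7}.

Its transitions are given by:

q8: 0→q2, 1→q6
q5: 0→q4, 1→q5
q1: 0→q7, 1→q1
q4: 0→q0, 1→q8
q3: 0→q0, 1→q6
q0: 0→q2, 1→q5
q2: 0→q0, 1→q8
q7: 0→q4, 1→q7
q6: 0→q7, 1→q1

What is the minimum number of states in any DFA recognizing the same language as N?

P0 = {q0,q1,q2,q3,q4,q5,q6,q7} | {q8}.
Refine {q0,q1,q2,q3,q4,q5,q6,q7} on symbol 1: members go to different blocks, giving {q0,q1,q3,q5,q6,q7} and {q2,q4}.
Split {q0,q1,q3,q5,q6,q7} by δ(·,0) → {q0,q5,q7} and {q1,q3,q6}.
The partition is now stable with 4 blocks: {q0,q5,q7} | {q8} | {q2,q4} | {q1,q3,q6}.

4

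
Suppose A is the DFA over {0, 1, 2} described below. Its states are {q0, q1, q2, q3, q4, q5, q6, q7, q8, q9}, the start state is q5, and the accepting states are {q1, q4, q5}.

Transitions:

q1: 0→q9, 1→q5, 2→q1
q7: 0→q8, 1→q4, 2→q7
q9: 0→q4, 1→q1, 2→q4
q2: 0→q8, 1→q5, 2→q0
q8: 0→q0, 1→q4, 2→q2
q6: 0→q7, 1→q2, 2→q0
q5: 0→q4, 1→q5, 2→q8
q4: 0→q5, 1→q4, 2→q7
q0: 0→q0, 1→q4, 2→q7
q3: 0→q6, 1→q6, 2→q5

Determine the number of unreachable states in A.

4

Starting at q5 and following transitions, the reachable set is {q0, q2, q4, q5, q7, q8}. That leaves q1, q3, q6, q9 unreachable — 4 in total.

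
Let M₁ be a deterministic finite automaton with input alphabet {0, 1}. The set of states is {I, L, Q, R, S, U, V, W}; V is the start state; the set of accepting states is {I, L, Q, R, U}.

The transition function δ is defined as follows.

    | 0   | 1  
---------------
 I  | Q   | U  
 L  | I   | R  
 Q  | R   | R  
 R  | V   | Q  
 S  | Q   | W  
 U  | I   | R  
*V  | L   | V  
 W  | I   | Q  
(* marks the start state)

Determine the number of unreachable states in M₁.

2

No path from V leads to S, W; the other 6 states are all reachable.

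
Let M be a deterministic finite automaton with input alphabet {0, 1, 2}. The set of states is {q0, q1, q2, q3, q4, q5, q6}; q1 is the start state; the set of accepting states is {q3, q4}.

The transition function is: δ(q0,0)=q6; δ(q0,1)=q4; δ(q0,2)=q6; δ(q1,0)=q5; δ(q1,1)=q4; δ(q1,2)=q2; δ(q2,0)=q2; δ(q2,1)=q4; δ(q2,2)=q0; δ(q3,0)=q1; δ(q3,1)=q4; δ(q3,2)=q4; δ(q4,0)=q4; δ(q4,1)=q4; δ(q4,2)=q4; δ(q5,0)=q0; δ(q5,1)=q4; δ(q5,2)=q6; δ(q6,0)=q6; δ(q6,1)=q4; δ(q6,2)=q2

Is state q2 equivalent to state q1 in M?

States {q3} cannot be reached from the start state, so discard them.
Initial partition by acceptance: {q4} | {q0,q1,q2,q5,q6}.
No further refinement is possible. Final partition (2 blocks): {q4} | {q0,q1,q2,q5,q6}.
q2 and q1 lie in the same block of the stable partition, so they are equivalent — no string distinguishes them.

Yes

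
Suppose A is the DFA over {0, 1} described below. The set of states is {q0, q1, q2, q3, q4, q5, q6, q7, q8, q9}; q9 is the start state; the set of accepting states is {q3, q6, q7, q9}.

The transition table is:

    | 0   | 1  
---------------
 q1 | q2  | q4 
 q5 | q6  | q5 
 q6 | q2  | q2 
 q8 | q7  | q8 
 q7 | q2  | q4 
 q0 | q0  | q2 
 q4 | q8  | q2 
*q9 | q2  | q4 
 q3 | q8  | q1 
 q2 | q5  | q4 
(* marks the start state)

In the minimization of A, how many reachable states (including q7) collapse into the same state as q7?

3

Reachable states from the start: {q2,q4,q5,q6,q7,q8,q9}. Unreachable: {q0,q1,q3} — drop them.
Start with accepting vs non-accepting: {q6,q7,q9} | {q2,q4,q5,q8}.
Refine {q2,q4,q5,q8} on symbol 0: members go to different blocks, giving {q2,q4} and {q5,q8}.
The partition is now stable with 3 blocks: {q6,q7,q9} | {q2,q4} | {q5,q8}.
The equivalence class containing q7 is {q6,q7,q9}, of size 3.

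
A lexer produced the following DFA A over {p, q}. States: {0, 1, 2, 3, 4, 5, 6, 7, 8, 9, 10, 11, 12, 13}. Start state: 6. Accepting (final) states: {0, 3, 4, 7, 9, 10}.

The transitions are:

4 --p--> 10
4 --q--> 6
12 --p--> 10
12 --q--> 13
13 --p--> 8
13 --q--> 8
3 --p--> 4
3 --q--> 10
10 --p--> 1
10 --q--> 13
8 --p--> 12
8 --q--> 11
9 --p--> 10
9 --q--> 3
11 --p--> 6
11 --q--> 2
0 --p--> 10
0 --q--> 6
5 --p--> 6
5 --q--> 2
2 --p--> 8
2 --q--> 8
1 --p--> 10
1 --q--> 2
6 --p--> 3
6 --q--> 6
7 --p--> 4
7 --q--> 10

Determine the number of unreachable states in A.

4

BFS from 6 reaches {1, 2, 3, 4, 6, 8, 10, 11, 12, 13}; the 4 state(s) 0, 5, 7, 9 are never visited.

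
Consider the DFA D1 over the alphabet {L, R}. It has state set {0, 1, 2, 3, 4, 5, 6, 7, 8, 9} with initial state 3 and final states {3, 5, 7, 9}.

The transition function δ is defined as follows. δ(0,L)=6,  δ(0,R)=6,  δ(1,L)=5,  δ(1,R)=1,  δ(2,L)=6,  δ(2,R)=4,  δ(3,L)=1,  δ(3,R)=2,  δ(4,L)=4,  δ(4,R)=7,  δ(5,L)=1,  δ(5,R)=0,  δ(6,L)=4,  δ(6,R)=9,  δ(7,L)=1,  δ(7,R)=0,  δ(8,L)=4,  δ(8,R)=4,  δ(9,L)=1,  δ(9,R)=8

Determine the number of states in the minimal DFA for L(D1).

Start with accepting vs non-accepting: {3,5,7,9} | {0,1,2,4,6,8}.
Refine {0,1,2,4,6,8} on symbol L: members go to different blocks, giving {0,2,4,6,8} and {1}.
On input R, block {0,2,4,6,8} splits into {0,2,8} and {4,6}.
Stable partition: {3,5,7,9} | {0,2,8} | {1} | {4,6} — 4 equivalence classes.

4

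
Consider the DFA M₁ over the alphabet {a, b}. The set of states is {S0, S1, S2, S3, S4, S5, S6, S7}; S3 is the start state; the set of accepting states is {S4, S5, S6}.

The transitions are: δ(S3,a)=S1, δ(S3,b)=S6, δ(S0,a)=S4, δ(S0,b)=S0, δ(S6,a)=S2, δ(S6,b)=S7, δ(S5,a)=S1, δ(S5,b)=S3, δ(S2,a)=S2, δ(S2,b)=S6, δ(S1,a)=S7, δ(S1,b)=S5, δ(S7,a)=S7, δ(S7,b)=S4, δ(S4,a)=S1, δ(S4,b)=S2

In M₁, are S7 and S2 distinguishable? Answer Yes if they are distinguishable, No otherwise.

No

Reachable states from the start: {S1,S2,S3,S4,S5,S6,S7}. Unreachable: {S0} — drop them.
Initial partition by acceptance: {S4,S5,S6} | {S1,S2,S3,S7}.
The partition is now stable with 2 blocks: {S4,S5,S6} | {S1,S2,S3,S7}.
S7 and S2 lie in the same block of the stable partition, so they are equivalent — no string distinguishes them.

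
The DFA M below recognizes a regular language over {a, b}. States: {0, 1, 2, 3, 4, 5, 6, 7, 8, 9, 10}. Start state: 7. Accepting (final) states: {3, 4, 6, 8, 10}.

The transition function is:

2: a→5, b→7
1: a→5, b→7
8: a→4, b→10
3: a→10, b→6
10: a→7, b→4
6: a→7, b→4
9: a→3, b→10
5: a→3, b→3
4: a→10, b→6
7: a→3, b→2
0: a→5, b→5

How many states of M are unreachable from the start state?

4

Starting at 7 and following transitions, the reachable set is {2, 3, 4, 5, 6, 7, 10}. That leaves 0, 1, 8, 9 unreachable — 4 in total.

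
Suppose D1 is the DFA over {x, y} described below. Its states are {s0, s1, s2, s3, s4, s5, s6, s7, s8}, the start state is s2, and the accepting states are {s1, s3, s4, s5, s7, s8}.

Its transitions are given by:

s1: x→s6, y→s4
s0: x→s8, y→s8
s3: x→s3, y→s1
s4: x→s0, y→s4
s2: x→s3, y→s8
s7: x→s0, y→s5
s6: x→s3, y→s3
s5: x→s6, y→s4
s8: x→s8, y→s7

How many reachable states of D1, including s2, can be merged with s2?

Every state is reachable, so we keep all 9.
Start with accepting vs non-accepting: {s1,s3,s4,s5,s7,s8} | {s0,s2,s6}.
On input x, block {s1,s3,s4,s5,s7,s8} splits into {s1,s4,s5,s7} and {s3,s8}.
Stable partition: {s1,s4,s5,s7} | {s0,s2,s6} | {s3,s8} — 3 equivalence classes.
State s2 belongs to the block {s0,s2,s6}, which has 3 states.

3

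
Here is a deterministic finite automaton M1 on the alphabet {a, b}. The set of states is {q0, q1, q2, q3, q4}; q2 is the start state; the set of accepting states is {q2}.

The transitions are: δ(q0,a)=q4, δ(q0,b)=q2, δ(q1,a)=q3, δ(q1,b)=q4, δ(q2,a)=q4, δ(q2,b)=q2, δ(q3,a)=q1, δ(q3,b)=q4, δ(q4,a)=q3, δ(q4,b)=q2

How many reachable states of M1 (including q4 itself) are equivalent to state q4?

First remove the unreachable states {q0}; 4 states remain.
Start with accepting vs non-accepting: {q2} | {q1,q3,q4}.
On input b, block {q1,q3,q4} splits into {q1,q3} and {q4}.
Stable partition: {q2} | {q1,q3} | {q4} — 3 equivalence classes.
The equivalence class containing q4 is {q4}, of size 1.

1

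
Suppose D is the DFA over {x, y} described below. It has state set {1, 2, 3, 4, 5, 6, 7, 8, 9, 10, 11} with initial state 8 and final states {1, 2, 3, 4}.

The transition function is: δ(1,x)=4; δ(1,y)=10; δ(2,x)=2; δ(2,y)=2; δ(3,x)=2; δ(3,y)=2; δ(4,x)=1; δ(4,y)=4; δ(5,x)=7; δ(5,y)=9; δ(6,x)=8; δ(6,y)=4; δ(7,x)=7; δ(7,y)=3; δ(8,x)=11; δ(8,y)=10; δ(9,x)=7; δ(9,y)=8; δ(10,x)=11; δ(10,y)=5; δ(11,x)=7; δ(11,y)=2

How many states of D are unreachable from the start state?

BFS from 8 reaches {2, 3, 5, 7, 8, 9, 10, 11}; the 3 state(s) 1, 4, 6 are never visited.

3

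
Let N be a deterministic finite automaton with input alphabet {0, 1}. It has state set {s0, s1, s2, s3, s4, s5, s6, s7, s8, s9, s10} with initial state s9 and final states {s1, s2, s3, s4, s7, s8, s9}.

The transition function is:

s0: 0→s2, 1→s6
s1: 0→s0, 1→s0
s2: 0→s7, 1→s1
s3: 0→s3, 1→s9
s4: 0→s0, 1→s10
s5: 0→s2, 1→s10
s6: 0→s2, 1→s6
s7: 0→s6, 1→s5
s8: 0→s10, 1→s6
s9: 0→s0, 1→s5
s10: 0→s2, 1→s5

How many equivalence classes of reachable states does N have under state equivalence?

3

Reachable states from the start: {s0,s1,s2,s5,s6,s7,s9,s10}. Unreachable: {s3,s4,s8} — drop them.
P0 = {s1,s2,s7,s9} | {s0,s5,s6,s10}.
On input 0, block {s1,s2,s7,s9} splits into {s1,s7,s9} and {s2}.
No further refinement is possible. Final partition (3 blocks): {s1,s7,s9} | {s0,s5,s6,s10} | {s2}.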